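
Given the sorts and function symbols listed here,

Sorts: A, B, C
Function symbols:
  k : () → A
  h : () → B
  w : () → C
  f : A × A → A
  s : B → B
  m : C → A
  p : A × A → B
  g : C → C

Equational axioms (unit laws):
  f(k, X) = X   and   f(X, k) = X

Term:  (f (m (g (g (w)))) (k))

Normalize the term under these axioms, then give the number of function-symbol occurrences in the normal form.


size = 4

1. (f (m (g (g (w)))) (k))  →  (m (g (g (w))))
normal form: (m (g (g (w))))


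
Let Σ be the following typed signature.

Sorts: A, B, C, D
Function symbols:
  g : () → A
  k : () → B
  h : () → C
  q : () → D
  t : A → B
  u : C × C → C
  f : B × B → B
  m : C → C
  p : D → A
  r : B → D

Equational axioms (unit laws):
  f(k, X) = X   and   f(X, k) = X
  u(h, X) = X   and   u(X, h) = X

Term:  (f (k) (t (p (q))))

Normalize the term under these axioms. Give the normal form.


1. (f (k) (t (p (q))))  →  (t (p (q)))

normal form = (t (p (q)))


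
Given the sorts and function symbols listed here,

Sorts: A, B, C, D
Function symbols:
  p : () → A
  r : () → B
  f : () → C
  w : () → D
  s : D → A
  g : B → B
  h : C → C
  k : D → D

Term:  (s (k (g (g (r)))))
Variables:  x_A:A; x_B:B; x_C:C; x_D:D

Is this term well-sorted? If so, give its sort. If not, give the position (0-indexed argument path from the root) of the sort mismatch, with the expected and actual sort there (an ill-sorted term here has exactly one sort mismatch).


ill-sorted at position [0, 0]: expected D, got B

        (r) : B
      (g (r)) : B
    (g (g (r))) : B
  (k (g (g (r)))) : ✗ arg 0 at [0, 0] has sort B, expected D


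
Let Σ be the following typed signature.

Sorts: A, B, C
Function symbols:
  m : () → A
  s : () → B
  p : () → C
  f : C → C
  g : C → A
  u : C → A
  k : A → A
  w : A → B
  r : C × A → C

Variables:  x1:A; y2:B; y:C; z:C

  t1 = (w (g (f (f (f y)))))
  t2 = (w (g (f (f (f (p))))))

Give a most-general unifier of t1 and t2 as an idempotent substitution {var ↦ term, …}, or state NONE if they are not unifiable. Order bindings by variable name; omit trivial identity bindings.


{y ↦ (p)}


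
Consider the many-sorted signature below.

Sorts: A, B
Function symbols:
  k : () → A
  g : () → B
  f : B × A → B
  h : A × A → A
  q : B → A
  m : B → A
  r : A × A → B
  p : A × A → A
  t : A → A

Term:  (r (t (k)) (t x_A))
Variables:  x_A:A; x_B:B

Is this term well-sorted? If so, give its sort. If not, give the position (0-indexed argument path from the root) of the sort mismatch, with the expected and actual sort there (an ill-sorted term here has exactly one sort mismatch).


    (k) : A
  (t (k)) : A
    x_A : A
  (t x_A) : A
(r (t (k)) (t x_A)) : B

well-sorted; sort = B


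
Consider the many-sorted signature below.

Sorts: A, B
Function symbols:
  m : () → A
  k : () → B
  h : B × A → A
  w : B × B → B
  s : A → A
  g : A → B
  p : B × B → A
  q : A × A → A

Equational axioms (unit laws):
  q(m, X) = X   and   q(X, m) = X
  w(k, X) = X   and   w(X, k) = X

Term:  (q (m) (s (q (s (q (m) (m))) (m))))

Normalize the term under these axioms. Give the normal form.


1. (q (m) (s (q (s (q (m) (m))) (m))))  →  (s (q (s (q (m) (m))) (m)))
2. (s (q (s (q (m) (m))) (m)))  →  (s (s (q (m) (m))))
3. (s (s (q (m) (m))))  →  (s (s (m)))

normal form = (s (s (m)))


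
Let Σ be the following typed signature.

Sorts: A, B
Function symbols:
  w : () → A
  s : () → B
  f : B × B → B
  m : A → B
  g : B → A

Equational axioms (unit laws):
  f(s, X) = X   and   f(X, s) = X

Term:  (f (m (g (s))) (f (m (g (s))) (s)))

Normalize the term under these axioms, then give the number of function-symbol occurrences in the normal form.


size = 7

1. (f (m (g (s))) (f (m (g (s))) (s)))  →  (f (m (g (s))) (m (g (s))))
normal form: (f (m (g (s))) (m (g (s))))


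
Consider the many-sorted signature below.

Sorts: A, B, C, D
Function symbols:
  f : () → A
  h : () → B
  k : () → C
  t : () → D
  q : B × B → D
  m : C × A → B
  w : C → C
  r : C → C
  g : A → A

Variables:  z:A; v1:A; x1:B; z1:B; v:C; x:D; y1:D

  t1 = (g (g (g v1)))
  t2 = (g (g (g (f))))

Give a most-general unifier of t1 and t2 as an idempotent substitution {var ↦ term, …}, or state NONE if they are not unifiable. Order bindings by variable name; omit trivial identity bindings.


{v1 ↦ (f)}


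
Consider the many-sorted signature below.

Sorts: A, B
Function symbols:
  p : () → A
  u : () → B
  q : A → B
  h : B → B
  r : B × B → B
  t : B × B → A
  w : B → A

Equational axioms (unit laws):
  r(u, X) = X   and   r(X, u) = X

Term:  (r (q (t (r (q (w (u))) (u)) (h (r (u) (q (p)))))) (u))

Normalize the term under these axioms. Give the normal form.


1. (r (q (t (r (q (w (u))) (u)) (h (r (u) (q (p)))))) (u))  →  (q (t (r (q (w (u))) (u)) (h (r (u) (q (p))))))
2. (q (t (r (q (w (u))) (u)) (h (r (u) (q (p))))))  →  (q (t (q (w (u))) (h (r (u) (q (p))))))
3. (q (t (q (w (u))) (h (r (u) (q (p))))))  →  (q (t (q (w (u))) (h (q (p)))))

normal form = (q (t (q (w (u))) (h (q (p)))))


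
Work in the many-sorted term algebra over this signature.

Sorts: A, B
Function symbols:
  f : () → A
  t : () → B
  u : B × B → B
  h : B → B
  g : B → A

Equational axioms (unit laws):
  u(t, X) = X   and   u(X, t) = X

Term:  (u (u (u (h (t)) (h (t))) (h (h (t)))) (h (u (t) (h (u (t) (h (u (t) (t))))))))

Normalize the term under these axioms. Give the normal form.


normal form = (u (u (u (h (t)) (h (t))) (h (h (t)))) (h (h (h (t)))))

1. (u (u (u (h (t)) (h (t))) (h (h (t)))) (h (u (t) (h (u (t) (h (u (t) (t))))))))  →  (u (u (u (h (t)) (h (t))) (h (h (t)))) (h (h (u (t) (h (u (t) (t)))))))
2. (u (u (u (h (t)) (h (t))) (h (h (t)))) (h (h (u (t) (h (u (t) (t)))))))  →  (u (u (u (h (t)) (h (t))) (h (h (t)))) (h (h (h (u (t) (t))))))
3. (u (u (u (h (t)) (h (t))) (h (h (t)))) (h (h (h (u (t) (t))))))  →  (u (u (u (h (t)) (h (t))) (h (h (t)))) (h (h (h (t)))))


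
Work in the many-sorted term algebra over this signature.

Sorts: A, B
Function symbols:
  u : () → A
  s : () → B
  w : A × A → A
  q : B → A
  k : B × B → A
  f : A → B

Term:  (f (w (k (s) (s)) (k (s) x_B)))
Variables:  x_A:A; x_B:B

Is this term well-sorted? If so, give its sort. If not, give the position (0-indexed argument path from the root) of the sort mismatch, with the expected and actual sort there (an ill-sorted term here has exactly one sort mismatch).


well-sorted; sort = B

      (s) : B
      (s) : B
    (k (s) (s)) : A
      (s) : B
      x_B : B
    (k (s) x_B) : A
  (w (k (s) (s)) (k (s) x_B)) : A
(f (w (k (s) (s)) (k (s) x_B))) : B


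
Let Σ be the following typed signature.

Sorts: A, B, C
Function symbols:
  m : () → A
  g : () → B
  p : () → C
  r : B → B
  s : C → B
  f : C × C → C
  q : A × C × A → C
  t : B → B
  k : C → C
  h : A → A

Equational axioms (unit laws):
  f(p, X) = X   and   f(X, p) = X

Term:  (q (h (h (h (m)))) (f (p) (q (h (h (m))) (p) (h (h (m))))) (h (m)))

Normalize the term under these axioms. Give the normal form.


normal form = (q (h (h (h (m)))) (q (h (h (m))) (p) (h (h (m)))) (h (m)))

1. (q (h (h (h (m)))) (f (p) (q (h (h (m))) (p) (h (h (m))))) (h (m)))  →  (q (h (h (h (m)))) (q (h (h (m))) (p) (h (h (m)))) (h (m)))


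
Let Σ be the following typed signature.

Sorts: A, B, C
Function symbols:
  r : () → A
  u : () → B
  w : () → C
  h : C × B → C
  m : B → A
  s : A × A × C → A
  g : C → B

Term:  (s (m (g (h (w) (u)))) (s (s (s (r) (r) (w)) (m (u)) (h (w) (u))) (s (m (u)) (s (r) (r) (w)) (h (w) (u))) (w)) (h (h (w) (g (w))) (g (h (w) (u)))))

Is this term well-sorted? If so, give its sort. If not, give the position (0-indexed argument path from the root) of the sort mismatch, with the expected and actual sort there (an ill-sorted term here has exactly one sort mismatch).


well-sorted; sort = A

        (w) : C
        (u) : B
      (h (w) (u)) : C
    (g (h (w) (u))) : B
  (m (g (h (w) (u)))) : A
        (r) : A
        (r) : A
        (w) : C
      (s (r) (r) (w)) : A
        (u) : B
      (m (u)) : A
        (w) : C
        (u) : B
      (h (w) (u)) : C
    (s (s (r) (r) (w)) (m (u)) (h (w) (u))) : A
        (u) : B
      (m (u)) : A
        (r) : A
        (r) : A
        (w) : C
      (s (r) (r) (w)) : A
        (w) : C
        (u) : B
      (h (w) (u)) : C
    (s (m (u)) (s (r) (r) (w)) (h (w) (u))) : A
    (w) : C
  (s (s (s (r) (r) (w)) (m (u)) (h (w) (u))) (s (m (u)) (s (r) (r) (w)) (h (w) (u))) (w)) : A
      (w) : C
        (w) : C
      (g (w)) : B
    (h (w) (g (w))) : C
        (w) : C
        (u) : B
      (h (w) (u)) : C
    (g (h (w) (u))) : B
  (h (h (w) (g (w))) (g (h (w) (u)))) : C
(s (m (g (h (w) (u)))) (s (s (s (r) (r) (w)) (m (u)) (h (w) (u))) (s (m (u)) (s (r) (r) (w)) (h (w) (u))) (w)) (h (h (w) (g (w))) (g (h (w) (u))))) : A


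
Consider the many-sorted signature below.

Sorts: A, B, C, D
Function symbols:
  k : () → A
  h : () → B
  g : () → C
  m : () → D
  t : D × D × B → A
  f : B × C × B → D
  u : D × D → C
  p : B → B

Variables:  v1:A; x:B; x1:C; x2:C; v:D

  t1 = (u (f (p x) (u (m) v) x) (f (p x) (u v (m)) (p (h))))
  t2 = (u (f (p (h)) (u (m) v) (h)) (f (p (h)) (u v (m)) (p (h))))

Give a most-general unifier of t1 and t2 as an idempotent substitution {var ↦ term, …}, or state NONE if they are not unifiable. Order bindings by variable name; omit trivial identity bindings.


{x ↦ (h)}


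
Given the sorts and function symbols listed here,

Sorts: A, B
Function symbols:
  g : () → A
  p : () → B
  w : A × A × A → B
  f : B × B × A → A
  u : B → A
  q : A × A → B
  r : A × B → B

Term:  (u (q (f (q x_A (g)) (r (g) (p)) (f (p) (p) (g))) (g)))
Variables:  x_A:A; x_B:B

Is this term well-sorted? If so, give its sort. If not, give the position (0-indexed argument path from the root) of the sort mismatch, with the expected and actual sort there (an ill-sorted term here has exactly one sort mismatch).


        x_A : A
        (g) : A
      (q x_A (g)) : B
        (g) : A
        (p) : B
      (r (g) (p)) : B
        (p) : B
        (p) : B
        (g) : A
      (f (p) (p) (g)) : A
    (f (q x_A (g)) (r (g) (p)) (f (p) (p) (g))) : A
    (g) : A
  (q (f (q x_A (g)) (r (g) (p)) (f (p) (p) (g))) (g)) : B
(u (q (f (q x_A (g)) (r (g) (p)) (f (p) (p) (g))) (g))) : A

well-sorted; sort = A


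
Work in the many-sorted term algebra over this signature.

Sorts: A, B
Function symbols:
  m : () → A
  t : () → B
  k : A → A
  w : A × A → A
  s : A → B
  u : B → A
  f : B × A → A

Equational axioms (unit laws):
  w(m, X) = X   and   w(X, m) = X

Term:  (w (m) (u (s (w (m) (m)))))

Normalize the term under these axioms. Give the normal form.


normal form = (u (s (m)))

1. (w (m) (u (s (w (m) (m)))))  →  (u (s (w (m) (m))))
2. (u (s (w (m) (m))))  →  (u (s (m)))


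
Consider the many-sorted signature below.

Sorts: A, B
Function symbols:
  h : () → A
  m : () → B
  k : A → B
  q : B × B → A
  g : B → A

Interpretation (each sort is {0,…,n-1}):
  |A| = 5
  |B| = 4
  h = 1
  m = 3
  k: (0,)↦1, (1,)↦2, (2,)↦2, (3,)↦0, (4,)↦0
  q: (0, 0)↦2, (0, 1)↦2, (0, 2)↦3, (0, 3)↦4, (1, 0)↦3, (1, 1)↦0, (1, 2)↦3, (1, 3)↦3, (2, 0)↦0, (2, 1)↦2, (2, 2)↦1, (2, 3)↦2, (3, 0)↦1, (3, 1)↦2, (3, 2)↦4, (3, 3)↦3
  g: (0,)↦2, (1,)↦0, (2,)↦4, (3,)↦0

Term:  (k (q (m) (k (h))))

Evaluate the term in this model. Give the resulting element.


  m = 3
  h = 1
  (k (h)) = k(1,) = 2
  (q (m) (k (h))) = q(3, 2) = 4
  (k (q (m) (k (h)))) = k(4,) = 0

value = 0


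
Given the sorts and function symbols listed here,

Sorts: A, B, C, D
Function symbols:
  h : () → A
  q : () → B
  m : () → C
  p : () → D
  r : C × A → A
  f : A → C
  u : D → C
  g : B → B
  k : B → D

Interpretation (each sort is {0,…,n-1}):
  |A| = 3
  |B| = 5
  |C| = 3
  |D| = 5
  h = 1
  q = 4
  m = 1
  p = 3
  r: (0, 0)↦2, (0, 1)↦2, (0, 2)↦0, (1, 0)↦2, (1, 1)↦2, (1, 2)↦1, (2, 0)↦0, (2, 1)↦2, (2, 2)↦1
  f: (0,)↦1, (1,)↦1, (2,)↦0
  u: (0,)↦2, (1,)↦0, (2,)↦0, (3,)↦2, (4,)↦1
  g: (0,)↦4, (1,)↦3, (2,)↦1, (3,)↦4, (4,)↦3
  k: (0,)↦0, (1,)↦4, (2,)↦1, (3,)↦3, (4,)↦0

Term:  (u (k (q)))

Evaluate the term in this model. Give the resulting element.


  q = 4
  (k (q)) = k(4,) = 0
  (u (k (q))) = u(0,) = 2

value = 2


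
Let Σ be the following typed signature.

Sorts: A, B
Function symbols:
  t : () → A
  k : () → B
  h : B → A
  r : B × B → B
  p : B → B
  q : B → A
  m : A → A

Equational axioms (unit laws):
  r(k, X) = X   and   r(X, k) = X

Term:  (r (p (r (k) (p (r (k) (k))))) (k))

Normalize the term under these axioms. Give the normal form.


1. (r (p (r (k) (p (r (k) (k))))) (k))  →  (p (r (k) (p (r (k) (k)))))
2. (p (r (k) (p (r (k) (k)))))  →  (p (p (r (k) (k))))
3. (p (p (r (k) (k))))  →  (p (p (k)))

normal form = (p (p (k)))


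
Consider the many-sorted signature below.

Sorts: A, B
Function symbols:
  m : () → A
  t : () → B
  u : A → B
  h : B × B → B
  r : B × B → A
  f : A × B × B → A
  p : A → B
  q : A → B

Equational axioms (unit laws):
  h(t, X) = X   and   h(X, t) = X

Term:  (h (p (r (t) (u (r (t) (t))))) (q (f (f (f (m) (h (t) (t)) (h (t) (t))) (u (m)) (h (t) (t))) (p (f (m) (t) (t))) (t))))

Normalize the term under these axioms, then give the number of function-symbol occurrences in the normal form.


1. (h (p (r (t) (u (r (t) (t))))) (q (f (f (f (m) (h (t) (t)) (h (t) (t))) (u (m)) (h (t) (t))) (p (f (m) (t) (t))) (t))))  →  (h (p (r (t) (u (r (t) (t))))) (q (f (f (f (m) (t) (h (t) (t))) (u (m)) (h (t) (t))) (p (f (m) (t) (t))) (t))))
2. (h (p (r (t) (u (r (t) (t))))) (q (f (f (f (m) (t) (h (t) (t))) (u (m)) (h (t) (t))) (p (f (m) (t) (t))) (t))))  →  (h (p (r (t) (u (r (t) (t))))) (q (f (f (f (m) (t) (t)) (u (m)) (h (t) (t))) (p (f (m) (t) (t))) (t))))
3. (h (p (r (t) (u (r (t) (t))))) (q (f (f (f (m) (t) (t)) (u (m)) (h (t) (t))) (p (f (m) (t) (t))) (t))))  →  (h (p (r (t) (u (r (t) (t))))) (q (f (f (f (m) (t) (t)) (u (m)) (t)) (p (f (m) (t) (t))) (t))))
normal form: (h (p (r (t) (u (r (t) (t))))) (q (f (f (f (m) (t) (t)) (u (m)) (t)) (p (f (m) (t) (t))) (t))))

size = 24


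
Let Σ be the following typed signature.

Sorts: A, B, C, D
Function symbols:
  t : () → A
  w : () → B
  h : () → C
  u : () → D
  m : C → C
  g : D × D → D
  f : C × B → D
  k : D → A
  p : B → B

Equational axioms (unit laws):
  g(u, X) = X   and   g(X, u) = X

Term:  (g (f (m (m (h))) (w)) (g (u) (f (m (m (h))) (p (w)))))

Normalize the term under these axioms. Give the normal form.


1. (g (f (m (m (h))) (w)) (g (u) (f (m (m (h))) (p (w)))))  →  (g (f (m (m (h))) (w)) (f (m (m (h))) (p (w))))

normal form = (g (f (m (m (h))) (w)) (f (m (m (h))) (p (w))))


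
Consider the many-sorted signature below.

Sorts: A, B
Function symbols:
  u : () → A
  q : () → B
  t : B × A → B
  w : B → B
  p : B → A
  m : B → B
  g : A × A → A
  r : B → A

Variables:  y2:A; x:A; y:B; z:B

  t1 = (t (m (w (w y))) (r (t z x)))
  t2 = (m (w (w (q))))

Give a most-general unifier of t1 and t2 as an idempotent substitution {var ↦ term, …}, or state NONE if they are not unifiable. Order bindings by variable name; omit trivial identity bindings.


head clash or occurs-check failure — not unifiable

NONE (not unifiable)


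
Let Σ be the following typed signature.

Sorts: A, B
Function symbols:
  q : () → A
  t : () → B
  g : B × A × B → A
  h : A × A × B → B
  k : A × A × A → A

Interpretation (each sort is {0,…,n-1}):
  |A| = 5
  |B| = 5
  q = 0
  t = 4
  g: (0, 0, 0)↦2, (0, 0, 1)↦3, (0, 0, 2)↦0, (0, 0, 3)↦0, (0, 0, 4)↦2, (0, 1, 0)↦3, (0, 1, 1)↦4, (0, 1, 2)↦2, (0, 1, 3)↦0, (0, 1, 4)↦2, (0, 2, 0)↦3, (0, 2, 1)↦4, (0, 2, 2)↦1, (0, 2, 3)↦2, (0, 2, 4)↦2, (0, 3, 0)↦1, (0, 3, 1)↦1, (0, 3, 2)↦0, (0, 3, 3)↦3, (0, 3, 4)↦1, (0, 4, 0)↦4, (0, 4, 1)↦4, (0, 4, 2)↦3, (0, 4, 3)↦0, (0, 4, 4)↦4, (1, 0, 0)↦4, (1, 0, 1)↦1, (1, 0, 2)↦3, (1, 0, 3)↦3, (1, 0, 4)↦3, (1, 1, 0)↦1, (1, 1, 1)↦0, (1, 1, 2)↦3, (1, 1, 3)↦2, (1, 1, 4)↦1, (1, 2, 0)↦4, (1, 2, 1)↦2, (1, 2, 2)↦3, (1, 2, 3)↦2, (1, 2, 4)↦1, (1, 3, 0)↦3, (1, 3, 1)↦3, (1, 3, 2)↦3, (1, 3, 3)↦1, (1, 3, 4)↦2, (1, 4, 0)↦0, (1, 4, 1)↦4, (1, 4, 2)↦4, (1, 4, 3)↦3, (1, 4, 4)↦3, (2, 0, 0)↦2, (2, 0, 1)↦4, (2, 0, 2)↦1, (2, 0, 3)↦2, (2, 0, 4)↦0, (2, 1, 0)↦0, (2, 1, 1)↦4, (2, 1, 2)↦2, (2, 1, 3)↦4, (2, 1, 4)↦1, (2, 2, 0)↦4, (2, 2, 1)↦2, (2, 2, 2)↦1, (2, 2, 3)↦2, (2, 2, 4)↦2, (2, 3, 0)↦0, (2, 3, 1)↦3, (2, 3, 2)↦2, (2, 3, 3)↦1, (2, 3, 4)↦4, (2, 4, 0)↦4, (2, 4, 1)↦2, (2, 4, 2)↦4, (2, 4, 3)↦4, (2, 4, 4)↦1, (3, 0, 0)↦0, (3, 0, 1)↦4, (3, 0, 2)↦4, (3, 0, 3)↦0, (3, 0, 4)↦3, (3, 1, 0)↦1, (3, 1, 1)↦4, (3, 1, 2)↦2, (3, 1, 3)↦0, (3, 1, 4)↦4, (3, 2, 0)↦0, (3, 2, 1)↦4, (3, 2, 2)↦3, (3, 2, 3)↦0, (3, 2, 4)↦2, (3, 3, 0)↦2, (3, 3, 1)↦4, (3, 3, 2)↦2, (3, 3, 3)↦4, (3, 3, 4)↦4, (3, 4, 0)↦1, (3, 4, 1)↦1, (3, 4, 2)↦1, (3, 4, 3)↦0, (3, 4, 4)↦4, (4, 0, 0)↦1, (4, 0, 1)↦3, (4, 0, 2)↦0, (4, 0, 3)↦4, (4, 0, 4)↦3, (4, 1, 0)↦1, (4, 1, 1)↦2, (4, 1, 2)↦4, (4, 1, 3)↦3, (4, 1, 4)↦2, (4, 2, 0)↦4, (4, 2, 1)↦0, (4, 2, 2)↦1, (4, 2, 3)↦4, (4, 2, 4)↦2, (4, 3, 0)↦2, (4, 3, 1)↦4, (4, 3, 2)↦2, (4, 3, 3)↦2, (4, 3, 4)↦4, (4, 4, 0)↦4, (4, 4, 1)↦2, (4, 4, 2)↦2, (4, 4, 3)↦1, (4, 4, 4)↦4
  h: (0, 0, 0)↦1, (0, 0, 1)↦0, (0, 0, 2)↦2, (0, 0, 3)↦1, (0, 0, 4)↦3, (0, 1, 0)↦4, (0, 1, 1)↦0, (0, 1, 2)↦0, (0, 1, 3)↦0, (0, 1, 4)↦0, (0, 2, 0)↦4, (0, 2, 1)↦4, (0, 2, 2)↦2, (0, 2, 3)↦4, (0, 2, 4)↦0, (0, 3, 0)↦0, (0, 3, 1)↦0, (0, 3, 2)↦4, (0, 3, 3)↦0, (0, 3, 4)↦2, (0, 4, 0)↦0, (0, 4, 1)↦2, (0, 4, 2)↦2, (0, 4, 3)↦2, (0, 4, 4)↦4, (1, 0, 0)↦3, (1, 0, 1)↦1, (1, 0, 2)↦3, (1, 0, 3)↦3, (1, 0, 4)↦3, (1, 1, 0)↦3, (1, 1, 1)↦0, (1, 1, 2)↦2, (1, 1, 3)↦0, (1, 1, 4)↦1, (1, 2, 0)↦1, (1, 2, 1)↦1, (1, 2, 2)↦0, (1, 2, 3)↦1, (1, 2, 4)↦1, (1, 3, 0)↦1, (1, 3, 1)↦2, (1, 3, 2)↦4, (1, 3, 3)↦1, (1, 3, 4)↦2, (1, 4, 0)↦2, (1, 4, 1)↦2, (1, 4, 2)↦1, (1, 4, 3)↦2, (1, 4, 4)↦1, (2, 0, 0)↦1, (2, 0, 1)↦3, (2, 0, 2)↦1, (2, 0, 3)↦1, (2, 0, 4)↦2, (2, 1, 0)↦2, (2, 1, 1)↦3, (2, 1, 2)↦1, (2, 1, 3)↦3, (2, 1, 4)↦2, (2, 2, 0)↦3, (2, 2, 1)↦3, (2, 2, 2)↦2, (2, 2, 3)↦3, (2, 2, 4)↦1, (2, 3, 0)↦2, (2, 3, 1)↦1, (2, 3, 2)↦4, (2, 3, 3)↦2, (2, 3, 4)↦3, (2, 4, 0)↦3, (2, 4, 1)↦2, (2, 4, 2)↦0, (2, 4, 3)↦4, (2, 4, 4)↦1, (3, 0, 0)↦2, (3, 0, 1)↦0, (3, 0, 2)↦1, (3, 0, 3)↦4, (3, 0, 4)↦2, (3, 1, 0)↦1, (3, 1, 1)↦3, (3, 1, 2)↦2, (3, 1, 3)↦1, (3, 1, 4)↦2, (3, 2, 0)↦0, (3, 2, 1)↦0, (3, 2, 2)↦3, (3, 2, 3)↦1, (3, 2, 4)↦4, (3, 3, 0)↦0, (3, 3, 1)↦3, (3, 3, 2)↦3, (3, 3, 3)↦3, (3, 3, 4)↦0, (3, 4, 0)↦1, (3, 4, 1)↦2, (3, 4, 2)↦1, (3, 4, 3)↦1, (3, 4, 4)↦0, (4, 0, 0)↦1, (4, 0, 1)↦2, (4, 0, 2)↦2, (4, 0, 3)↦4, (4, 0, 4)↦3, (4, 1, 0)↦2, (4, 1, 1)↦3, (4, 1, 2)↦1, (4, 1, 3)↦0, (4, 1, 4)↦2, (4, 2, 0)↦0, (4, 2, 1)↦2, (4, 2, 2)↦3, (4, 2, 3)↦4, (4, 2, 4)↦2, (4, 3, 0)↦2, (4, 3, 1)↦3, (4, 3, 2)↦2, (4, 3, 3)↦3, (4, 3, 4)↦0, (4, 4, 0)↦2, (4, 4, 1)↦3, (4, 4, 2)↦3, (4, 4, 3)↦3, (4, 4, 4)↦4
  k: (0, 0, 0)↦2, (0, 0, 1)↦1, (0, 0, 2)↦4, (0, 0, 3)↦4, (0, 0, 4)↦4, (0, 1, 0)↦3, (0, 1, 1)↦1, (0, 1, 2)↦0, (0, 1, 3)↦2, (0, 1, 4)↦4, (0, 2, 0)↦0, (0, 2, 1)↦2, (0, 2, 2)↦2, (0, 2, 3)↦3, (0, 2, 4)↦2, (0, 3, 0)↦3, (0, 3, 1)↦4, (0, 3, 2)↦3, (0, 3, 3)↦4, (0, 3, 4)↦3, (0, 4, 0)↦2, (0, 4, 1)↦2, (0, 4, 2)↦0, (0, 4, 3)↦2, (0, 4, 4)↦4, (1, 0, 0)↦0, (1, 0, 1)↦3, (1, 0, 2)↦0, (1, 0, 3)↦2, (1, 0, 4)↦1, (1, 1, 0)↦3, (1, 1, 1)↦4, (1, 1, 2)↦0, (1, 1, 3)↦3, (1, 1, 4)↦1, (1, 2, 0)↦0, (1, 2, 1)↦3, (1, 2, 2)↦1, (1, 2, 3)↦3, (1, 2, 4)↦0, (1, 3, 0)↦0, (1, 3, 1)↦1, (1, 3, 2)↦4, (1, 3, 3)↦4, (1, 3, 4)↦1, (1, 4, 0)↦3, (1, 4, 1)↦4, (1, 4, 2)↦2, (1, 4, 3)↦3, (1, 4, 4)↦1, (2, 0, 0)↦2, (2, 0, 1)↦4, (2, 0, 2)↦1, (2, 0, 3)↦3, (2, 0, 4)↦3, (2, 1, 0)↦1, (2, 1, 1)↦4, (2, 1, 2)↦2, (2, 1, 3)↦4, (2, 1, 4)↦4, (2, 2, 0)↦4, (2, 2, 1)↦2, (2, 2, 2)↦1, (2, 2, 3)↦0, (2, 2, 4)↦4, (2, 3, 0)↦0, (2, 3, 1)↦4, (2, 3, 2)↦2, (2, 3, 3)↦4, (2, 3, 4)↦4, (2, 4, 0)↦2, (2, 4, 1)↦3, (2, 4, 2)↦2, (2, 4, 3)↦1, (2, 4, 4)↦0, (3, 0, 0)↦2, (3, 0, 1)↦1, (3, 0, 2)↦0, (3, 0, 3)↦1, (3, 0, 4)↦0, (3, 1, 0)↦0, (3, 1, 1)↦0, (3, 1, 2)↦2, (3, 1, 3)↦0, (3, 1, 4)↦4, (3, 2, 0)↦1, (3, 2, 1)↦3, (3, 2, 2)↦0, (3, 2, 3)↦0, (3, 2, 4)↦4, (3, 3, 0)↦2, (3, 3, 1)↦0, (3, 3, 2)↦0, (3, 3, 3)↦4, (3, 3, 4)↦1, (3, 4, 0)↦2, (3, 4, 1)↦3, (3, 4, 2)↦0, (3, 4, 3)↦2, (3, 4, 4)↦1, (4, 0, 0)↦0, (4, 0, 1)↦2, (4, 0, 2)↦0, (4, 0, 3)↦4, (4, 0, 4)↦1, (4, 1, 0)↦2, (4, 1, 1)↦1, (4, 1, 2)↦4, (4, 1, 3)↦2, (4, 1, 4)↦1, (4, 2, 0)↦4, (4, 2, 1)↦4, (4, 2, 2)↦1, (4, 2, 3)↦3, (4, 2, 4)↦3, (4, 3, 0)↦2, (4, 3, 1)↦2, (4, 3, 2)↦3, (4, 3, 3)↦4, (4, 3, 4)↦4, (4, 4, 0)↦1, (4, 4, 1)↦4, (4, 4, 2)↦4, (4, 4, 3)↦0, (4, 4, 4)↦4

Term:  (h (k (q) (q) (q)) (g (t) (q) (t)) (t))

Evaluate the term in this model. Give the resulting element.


value = 3

  q = 0
  q = 0
  q = 0
  (k (q) (q) (q)) = k(0, 0, 0) = 2
  t = 4
  q = 0
  t = 4
  (g (t) (q) (t)) = g(4, 0, 4) = 3
  t = 4
  (h (k (q) (q) (q)) (g (t) (q) (t)) (t)) = h(2, 3, 4) = 3


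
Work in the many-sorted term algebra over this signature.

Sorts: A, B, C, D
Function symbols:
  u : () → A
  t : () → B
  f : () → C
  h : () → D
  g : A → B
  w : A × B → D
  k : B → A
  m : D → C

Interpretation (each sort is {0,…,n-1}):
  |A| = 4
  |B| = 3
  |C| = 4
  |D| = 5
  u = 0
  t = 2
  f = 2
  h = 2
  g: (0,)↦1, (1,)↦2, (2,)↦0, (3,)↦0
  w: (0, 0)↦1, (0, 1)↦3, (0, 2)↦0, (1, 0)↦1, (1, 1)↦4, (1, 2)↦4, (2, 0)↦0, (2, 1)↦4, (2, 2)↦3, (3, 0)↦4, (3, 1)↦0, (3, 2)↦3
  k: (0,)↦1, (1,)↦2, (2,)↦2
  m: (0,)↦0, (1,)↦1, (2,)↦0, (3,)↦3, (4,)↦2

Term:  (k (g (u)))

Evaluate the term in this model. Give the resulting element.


value = 2

  u = 0
  (g (u)) = g(0,) = 1
  (k (g (u))) = k(1,) = 2


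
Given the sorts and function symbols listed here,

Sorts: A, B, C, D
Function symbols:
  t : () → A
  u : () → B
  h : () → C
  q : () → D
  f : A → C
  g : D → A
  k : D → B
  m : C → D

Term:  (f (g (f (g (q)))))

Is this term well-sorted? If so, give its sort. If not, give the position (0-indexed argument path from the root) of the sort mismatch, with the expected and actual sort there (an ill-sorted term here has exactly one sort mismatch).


ill-sorted at position [0, 0]: expected D, got C

        (q) : D
      (g (q)) : A
    (f (g (q))) : C
  (g (f (g (q)))) : ✗ arg 0 at [0, 0] has sort C, expected D


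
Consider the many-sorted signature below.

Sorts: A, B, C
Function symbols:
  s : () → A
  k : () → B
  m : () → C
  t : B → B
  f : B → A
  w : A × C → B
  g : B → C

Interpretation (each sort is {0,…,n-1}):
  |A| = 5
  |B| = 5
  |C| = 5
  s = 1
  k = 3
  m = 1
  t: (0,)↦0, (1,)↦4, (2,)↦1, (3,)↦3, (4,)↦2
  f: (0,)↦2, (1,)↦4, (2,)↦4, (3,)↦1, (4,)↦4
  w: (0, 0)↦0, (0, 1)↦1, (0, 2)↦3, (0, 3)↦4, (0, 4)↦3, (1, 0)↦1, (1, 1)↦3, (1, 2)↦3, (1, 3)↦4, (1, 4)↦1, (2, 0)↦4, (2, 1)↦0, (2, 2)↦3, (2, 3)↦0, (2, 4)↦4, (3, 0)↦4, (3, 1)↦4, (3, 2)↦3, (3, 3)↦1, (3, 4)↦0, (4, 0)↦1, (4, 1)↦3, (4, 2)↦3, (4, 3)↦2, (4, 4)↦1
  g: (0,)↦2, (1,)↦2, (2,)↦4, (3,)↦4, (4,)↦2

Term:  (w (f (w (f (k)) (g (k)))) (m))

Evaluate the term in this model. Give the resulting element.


  k = 3
  (f (k)) = f(3,) = 1
  k = 3
  (g (k)) = g(3,) = 4
  (w (f (k)) (g (k))) = w(1, 4) = 1
  (f (w (f (k)) (g (k)))) = f(1,) = 4
  m = 1
  (w (f (w (f (k)) (g (k)))) (m)) = w(4, 1) = 3

value = 3


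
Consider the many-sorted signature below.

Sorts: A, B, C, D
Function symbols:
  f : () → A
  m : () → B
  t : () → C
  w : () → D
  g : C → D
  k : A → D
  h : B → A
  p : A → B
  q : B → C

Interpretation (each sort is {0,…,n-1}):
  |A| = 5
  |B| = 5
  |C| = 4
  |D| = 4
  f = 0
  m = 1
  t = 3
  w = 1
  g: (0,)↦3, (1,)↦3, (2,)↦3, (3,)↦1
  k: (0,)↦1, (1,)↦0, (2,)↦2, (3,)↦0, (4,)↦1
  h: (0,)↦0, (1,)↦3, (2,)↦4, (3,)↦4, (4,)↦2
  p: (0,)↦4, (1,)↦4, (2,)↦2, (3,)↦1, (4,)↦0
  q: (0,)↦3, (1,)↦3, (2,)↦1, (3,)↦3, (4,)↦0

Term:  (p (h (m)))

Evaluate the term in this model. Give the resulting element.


  m = 1
  (h (m)) = h(1,) = 3
  (p (h (m))) = p(3,) = 1

value = 1


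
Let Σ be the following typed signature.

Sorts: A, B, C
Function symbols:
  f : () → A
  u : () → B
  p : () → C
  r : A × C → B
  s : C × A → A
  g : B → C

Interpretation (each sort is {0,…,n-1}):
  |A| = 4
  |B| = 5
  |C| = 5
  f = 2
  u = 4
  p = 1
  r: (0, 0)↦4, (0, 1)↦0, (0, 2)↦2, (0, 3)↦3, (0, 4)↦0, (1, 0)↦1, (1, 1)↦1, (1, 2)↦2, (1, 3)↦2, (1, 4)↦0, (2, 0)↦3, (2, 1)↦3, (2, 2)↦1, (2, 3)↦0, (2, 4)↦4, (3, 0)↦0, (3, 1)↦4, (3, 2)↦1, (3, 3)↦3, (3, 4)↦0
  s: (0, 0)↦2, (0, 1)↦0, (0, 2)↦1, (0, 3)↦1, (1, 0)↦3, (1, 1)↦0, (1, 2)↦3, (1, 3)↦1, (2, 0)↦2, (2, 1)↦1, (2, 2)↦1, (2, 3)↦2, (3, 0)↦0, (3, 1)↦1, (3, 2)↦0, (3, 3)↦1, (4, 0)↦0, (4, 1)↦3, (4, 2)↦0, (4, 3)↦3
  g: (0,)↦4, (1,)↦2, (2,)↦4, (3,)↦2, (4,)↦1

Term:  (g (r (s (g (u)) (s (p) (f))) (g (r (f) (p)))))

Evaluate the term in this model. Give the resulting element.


  u = 4
  (g (u)) = g(4,) = 1
  p = 1
  f = 2
  (s (p) (f)) = s(1, 2) = 3
  (s (g (u)) (s (p) (f))) = s(1, 3) = 1
  f = 2
  p = 1
  (r (f) (p)) = r(2, 1) = 3
  (g (r (f) (p))) = g(3,) = 2
  (r (s (g (u)) (s (p) (f))) (g (r (f) (p)))) = r(1, 2) = 2
  (g (r (s (g (u)) (s (p) (f))) (g (r (f) (p))))) = g(2,) = 4

value = 4


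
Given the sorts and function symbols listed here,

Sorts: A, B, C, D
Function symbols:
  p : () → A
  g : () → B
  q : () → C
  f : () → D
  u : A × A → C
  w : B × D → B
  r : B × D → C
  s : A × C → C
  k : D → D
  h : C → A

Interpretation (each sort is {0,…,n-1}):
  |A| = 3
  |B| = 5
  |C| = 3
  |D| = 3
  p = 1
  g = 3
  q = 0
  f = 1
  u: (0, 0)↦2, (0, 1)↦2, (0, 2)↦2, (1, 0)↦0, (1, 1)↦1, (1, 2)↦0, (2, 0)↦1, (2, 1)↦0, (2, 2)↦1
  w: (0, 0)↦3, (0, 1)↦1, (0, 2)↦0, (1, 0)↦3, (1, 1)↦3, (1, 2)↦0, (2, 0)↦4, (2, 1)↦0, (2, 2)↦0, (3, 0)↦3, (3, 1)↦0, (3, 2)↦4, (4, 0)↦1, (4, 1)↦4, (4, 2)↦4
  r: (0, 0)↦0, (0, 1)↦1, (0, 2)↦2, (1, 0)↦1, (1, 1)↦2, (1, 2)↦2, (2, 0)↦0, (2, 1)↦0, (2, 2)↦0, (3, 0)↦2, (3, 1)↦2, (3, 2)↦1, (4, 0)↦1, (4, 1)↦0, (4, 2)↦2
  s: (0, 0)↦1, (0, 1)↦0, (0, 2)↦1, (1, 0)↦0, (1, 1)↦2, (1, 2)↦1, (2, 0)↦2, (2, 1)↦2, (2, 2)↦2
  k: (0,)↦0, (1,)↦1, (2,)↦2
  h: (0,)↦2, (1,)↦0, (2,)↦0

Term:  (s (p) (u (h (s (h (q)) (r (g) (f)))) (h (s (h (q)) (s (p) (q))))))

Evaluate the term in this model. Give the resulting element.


value = 1

  p = 1
  q = 0
  (h (q)) = h(0,) = 2
  g = 3
  f = 1
  (r (g) (f)) = r(3, 1) = 2
  (s (h (q)) (r (g) (f))) = s(2, 2) = 2
  (h (s (h (q)) (r (g) (f)))) = h(2,) = 0
  q = 0
  (h (q)) = h(0,) = 2
  p = 1
  q = 0
  (s (p) (q)) = s(1, 0) = 0
  (s (h (q)) (s (p) (q))) = s(2, 0) = 2
  (h (s (h (q)) (s (p) (q)))) = h(2,) = 0
  (u (h (s (h (q)) (r (g) (f)))) (h (s (h (q)) (s (p) (q))))) = u(0, 0) = 2
  (s (p) (u (h (s (h (q)) (r (g) (f)))) (h (s (h (q)) (s (p) (q)))))) = s(1, 2) = 1


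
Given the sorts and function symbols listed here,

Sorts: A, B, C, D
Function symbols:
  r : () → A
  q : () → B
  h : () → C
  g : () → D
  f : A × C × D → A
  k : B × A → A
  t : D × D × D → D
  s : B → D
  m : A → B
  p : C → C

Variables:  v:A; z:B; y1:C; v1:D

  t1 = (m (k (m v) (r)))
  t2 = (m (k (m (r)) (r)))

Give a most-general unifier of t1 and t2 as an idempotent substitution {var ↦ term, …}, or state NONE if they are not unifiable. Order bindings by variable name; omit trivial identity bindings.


{v ↦ (r)}


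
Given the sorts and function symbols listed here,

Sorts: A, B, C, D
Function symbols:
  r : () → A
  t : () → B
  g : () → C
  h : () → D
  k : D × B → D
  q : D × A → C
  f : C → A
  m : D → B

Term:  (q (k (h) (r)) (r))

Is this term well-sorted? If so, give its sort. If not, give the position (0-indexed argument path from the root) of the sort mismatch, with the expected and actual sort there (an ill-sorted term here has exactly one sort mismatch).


    (h) : D
    (r) : A
  (k (h) (r)) : ✗ arg 1 at [0, 1] has sort A, expected B
  (r) : A

ill-sorted at position [0, 1]: expected B, got A


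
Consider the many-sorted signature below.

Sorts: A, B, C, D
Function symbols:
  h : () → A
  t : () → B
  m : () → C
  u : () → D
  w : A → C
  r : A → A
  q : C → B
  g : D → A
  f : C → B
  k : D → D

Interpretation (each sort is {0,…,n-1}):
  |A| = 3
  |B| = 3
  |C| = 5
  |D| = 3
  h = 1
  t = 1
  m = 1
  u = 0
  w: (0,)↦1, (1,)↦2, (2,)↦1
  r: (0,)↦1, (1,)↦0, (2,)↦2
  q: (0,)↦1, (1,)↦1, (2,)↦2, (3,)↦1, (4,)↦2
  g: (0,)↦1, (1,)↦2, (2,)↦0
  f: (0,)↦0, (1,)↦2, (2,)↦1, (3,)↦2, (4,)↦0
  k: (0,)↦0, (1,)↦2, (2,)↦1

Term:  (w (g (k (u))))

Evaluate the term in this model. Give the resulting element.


  u = 0
  (k (u)) = k(0,) = 0
  (g (k (u))) = g(0,) = 1
  (w (g (k (u)))) = w(1,) = 2

value = 2


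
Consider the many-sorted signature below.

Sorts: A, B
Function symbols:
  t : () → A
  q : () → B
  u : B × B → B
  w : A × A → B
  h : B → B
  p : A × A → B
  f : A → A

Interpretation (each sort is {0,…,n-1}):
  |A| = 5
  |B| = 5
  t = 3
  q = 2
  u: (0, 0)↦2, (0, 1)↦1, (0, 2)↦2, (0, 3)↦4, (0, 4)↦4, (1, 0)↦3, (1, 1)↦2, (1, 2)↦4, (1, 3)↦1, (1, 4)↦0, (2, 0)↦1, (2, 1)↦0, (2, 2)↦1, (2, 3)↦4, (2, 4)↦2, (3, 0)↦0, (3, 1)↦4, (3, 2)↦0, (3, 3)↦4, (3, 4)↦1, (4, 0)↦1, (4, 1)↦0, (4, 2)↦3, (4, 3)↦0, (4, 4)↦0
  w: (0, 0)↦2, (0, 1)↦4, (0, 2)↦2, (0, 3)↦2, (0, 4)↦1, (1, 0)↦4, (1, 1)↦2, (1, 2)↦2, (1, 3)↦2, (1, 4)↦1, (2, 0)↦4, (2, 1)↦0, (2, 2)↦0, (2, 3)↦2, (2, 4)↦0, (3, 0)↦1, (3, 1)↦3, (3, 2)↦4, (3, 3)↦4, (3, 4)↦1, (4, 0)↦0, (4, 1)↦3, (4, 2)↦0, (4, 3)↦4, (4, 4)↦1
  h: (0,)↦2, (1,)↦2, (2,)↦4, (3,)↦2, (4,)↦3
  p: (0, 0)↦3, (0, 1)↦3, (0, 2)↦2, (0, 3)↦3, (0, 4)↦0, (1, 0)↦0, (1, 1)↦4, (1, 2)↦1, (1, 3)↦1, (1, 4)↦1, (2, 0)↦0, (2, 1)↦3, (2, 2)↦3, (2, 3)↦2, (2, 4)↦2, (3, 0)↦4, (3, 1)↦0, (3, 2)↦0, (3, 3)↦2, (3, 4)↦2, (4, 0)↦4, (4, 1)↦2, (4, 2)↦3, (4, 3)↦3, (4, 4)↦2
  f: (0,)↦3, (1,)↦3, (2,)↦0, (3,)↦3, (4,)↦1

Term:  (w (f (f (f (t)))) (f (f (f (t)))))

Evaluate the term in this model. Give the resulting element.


  t = 3
  (f (t)) = f(3,) = 3
  (f (f (t))) = f(3,) = 3
  (f (f (f (t)))) = f(3,) = 3
  t = 3
  (f (t)) = f(3,) = 3
  (f (f (t))) = f(3,) = 3
  (f (f (f (t)))) = f(3,) = 3
  (w (f (f (f (t)))) (f (f (f (t))))) = w(3, 3) = 4

value = 4


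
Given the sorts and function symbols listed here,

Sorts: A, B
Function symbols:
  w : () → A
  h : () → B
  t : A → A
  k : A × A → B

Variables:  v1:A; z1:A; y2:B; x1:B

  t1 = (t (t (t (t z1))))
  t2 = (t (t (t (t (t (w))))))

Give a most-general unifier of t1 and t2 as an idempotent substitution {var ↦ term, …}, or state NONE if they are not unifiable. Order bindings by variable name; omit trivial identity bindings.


{z1 ↦ (t (w))}


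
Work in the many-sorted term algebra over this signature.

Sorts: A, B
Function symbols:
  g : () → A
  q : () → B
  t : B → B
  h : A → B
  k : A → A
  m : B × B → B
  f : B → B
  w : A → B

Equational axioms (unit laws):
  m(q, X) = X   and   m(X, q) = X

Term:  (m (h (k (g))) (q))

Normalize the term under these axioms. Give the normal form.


1. (m (h (k (g))) (q))  →  (h (k (g)))

normal form = (h (k (g)))


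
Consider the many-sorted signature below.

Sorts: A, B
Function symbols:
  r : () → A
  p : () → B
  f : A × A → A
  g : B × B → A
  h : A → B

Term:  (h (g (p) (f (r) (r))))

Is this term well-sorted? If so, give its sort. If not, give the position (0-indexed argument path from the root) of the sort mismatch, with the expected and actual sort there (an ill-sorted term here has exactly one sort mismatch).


    (p) : B
      (r) : A
      (r) : A
    (f (r) (r)) : A
  (g (p) (f (r) (r))) : ✗ arg 1 at [0, 1] has sort A, expected B

ill-sorted at position [0, 1]: expected B, got A


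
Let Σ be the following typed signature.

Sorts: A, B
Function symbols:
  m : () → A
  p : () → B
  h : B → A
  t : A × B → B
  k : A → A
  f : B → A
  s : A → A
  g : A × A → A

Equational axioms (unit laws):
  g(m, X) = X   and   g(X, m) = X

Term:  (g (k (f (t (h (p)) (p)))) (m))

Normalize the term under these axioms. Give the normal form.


1. (g (k (f (t (h (p)) (p)))) (m))  →  (k (f (t (h (p)) (p))))

normal form = (k (f (t (h (p)) (p))))


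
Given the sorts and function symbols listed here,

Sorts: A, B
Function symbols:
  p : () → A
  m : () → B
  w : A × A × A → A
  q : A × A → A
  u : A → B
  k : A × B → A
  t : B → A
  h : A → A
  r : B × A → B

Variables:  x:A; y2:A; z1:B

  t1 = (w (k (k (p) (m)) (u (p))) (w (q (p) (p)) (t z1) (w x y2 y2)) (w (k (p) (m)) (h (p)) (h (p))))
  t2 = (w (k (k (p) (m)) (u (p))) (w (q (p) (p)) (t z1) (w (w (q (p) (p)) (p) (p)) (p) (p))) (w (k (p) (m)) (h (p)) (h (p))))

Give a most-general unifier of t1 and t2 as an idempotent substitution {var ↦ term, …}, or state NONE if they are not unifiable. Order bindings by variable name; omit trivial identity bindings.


{x ↦ (w (q (p) (p)) (p) (p)), y2 ↦ (p)}


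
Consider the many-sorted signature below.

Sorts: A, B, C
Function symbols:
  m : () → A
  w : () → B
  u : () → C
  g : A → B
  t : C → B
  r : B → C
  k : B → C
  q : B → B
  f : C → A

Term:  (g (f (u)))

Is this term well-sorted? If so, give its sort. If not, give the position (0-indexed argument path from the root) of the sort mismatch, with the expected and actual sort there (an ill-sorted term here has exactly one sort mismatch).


well-sorted; sort = B

    (u) : C
  (f (u)) : A
(g (f (u))) : B


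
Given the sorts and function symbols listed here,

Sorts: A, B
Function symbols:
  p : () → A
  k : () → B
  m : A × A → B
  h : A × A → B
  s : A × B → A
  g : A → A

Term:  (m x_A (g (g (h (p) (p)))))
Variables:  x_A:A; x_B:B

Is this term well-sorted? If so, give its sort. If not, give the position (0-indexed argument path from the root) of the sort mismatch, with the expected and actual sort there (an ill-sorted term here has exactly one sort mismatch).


  x_A : A
        (p) : A
        (p) : A
      (h (p) (p)) : B
    (g (h (p) (p))) : ✗ arg 0 at [1, 0, 0] has sort B, expected A

ill-sorted at position [1, 0, 0]: expected A, got B


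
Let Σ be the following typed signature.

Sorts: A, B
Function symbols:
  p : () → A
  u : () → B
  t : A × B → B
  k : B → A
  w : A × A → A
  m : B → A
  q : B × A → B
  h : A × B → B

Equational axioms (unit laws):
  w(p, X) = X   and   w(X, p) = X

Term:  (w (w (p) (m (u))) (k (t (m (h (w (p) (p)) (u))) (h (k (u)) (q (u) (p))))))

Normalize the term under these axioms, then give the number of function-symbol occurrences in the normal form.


1. (w (w (p) (m (u))) (k (t (m (h (w (p) (p)) (u))) (h (k (u)) (q (u) (p))))))  →  (w (m (u)) (k (t (m (h (w (p) (p)) (u))) (h (k (u)) (q (u) (p))))))
2. (w (m (u)) (k (t (m (h (w (p) (p)) (u))) (h (k (u)) (q (u) (p))))))  →  (w (m (u)) (k (t (m (h (p) (u))) (h (k (u)) (q (u) (p))))))
normal form: (w (m (u)) (k (t (m (h (p) (u))) (h (k (u)) (q (u) (p))))))

size = 15


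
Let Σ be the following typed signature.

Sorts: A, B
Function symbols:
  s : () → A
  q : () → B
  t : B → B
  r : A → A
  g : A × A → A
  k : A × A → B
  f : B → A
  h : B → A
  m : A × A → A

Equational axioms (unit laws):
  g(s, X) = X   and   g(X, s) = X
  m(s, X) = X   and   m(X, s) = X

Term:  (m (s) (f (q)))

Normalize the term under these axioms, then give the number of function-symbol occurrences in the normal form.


1. (m (s) (f (q)))  →  (f (q))
normal form: (f (q))

size = 2


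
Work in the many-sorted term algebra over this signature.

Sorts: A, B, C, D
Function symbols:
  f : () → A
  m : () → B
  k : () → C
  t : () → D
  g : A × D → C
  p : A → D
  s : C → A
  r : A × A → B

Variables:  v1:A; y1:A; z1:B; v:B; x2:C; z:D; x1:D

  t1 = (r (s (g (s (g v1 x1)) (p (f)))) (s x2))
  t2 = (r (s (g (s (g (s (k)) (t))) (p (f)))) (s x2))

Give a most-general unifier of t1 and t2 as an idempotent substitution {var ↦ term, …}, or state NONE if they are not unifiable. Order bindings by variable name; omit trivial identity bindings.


{v1 ↦ (s (k)), x1 ↦ (t)}


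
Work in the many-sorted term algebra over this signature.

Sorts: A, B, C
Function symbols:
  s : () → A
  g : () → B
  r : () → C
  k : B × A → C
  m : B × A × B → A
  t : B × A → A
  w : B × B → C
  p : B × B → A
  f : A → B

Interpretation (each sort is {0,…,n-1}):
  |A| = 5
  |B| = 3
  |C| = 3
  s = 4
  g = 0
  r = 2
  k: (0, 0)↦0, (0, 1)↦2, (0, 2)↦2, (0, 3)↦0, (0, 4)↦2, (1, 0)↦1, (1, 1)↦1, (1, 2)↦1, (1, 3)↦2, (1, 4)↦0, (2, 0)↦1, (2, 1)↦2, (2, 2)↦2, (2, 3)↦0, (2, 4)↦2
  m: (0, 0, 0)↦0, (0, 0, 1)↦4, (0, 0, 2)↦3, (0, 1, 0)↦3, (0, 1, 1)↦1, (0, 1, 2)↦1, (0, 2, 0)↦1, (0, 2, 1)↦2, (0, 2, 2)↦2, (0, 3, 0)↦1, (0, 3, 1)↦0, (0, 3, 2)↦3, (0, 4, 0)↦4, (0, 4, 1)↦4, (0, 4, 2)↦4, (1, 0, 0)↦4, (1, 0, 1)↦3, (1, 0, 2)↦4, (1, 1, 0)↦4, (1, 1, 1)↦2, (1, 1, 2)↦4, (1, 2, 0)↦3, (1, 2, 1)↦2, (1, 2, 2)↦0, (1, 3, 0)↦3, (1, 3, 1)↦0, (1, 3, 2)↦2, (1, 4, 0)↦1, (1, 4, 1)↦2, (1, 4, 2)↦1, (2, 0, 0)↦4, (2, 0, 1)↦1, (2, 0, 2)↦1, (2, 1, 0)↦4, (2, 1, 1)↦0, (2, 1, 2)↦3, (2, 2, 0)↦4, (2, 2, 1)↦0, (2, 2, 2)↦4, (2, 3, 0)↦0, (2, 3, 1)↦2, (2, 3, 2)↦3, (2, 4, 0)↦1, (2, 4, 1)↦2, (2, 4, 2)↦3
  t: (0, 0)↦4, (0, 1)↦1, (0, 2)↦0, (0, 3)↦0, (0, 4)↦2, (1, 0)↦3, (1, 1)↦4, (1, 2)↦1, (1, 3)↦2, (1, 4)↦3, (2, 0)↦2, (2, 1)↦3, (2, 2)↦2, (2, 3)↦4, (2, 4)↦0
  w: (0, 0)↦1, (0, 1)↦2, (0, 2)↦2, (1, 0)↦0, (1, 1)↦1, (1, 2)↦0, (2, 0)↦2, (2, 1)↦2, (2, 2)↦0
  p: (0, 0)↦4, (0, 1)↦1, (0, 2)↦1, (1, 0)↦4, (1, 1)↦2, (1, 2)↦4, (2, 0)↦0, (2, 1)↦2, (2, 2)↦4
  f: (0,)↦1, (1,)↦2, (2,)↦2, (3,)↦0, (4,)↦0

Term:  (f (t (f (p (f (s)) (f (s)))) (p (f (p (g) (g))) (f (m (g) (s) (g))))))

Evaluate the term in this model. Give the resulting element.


value = 2

  s = 4
  (f (s)) = f(4,) = 0
  s = 4
  (f (s)) = f(4,) = 0
  (p (f (s)) (f (s))) = p(0, 0) = 4
  (f (p (f (s)) (f (s)))) = f(4,) = 0
  g = 0
  g = 0
  (p (g) (g)) = p(0, 0) = 4
  (f (p (g) (g))) = f(4,) = 0
  g = 0
  s = 4
  g = 0
  (m (g) (s) (g)) = m(0, 4, 0) = 4
  (f (m (g) (s) (g))) = f(4,) = 0
  (p (f (p (g) (g))) (f (m (g) (s) (g)))) = p(0, 0) = 4
  (t (f (p (f (s)) (f (s)))) (p (f (p (g) (g))) (f (m (g) (s) (g))))) = t(0, 4) = 2
  (f (t (f (p (f (s)) (f (s)))) (p (f (p (g) (g))) (f (m (g) (s) (g)))))) = f(2,) = 2


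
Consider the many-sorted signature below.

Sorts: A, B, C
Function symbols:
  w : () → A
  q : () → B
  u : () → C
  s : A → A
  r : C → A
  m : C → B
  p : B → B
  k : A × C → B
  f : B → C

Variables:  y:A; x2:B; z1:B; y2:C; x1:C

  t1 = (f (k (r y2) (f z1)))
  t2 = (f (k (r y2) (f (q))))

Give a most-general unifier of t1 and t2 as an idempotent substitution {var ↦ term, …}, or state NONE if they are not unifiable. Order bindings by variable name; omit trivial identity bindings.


{z1 ↦ (q)}


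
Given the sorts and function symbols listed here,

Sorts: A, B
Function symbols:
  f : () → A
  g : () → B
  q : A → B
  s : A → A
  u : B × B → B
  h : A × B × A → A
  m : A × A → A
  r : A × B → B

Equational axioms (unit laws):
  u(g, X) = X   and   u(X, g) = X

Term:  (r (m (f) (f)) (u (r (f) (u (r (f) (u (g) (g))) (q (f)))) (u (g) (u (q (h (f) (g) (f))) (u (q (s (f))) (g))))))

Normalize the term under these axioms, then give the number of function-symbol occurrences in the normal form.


size = 22

1. (r (m (f) (f)) (u (r (f) (u (r (f) (u (g) (g))) (q (f)))) (u (g) (u (q (h (f) (g) (f))) (u (q (s (f))) (g))))))  →  (r (m (f) (f)) (u (r (f) (u (r (f) (g)) (q (f)))) (u (g) (u (q (h (f) (g) (f))) (u (q (s (f))) (g))))))
2. (r (m (f) (f)) (u (r (f) (u (r (f) (g)) (q (f)))) (u (g) (u (q (h (f) (g) (f))) (u (q (s (f))) (g))))))  →  (r (m (f) (f)) (u (r (f) (u (r (f) (g)) (q (f)))) (u (q (h (f) (g) (f))) (u (q (s (f))) (g)))))
3. (r (m (f) (f)) (u (r (f) (u (r (f) (g)) (q (f)))) (u (q (h (f) (g) (f))) (u (q (s (f))) (g)))))  →  (r (m (f) (f)) (u (r (f) (u (r (f) (g)) (q (f)))) (u (q (h (f) (g) (f))) (q (s (f))))))
normal form: (r (m (f) (f)) (u (r (f) (u (r (f) (g)) (q (f)))) (u (q (h (f) (g) (f))) (q (s (f))))))
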